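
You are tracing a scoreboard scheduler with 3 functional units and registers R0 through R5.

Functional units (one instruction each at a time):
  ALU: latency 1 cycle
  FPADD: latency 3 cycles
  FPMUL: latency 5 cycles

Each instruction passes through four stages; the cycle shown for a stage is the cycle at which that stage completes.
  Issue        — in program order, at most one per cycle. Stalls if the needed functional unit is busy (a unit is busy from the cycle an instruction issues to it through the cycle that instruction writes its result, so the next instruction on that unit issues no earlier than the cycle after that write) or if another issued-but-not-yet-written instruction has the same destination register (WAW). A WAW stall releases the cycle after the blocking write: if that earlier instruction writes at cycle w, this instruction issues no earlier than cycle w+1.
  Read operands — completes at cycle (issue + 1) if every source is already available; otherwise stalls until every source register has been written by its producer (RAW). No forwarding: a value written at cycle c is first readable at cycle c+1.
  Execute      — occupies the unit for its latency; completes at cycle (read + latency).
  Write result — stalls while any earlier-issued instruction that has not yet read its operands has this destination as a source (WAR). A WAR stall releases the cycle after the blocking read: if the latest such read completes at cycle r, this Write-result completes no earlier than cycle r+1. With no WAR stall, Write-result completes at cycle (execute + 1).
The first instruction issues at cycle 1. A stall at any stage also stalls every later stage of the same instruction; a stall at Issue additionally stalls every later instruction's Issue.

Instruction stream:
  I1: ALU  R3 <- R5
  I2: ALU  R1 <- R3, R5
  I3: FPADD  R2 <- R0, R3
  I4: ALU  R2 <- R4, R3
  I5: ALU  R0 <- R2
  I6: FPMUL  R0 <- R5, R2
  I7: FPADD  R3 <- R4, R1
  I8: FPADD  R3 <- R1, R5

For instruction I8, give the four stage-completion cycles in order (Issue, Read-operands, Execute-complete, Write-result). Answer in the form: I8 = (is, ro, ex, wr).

I8 = (27, 28, 31, 32)

1) issue 1, read 2, done 3, write 4
2) issue 5, read 6, done 7, write 8  <struct: ALU busy until I1 writes@4>
3) issue 6, read 7, done 10, write 11
4) issue 12, read 13, done 14, write 15  <WAW R2: wait I3 write@11>
5) issue 16, read 17, done 18, write 19  <struct: ALU busy until I4 writes@15>
6) issue 20, read 21, done 26, write 27  <WAW R0: wait I5 write@19>
7) issue 21, read 22, done 25, write 26
8) issue 27, read 28, done 31, write 32  <struct: FPADD busy until I7 writes@26>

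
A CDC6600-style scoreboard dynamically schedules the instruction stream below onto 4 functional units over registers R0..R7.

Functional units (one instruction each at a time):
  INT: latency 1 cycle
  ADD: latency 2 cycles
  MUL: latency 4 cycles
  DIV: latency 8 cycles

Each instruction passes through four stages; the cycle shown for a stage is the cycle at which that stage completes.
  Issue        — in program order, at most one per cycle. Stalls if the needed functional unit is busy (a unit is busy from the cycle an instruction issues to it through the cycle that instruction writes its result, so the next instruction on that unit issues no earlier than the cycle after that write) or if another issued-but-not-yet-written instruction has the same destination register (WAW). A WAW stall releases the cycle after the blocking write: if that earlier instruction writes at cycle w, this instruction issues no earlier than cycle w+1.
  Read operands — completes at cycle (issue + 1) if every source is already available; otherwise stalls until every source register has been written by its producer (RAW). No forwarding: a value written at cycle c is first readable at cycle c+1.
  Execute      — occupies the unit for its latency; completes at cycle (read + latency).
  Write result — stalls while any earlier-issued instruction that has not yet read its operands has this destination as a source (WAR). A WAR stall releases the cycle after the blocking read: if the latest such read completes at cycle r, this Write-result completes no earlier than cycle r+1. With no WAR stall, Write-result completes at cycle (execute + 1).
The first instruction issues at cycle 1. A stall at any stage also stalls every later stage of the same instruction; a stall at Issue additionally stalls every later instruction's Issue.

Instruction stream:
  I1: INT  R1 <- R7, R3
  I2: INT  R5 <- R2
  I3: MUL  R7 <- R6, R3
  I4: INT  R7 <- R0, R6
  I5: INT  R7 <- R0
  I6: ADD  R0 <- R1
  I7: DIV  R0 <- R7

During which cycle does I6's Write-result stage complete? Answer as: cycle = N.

cycle = 22

t=1  I1→INT
t=2  I1 RO
t=3  I1 EX
t=4  I1 WR R1
t=5  I2→INT
t=6  I2 RO; I3→MUL
t=7  I2 EX; I3 RO
t=8  I2 WR R5
t=11  I3 EX
t=12  I3 WR R7
t=13  I4→INT
t=14  I4 RO
t=15  I4 EX
t=16  I4 WR R7
t=17  I5→INT
t=18  I5 RO; I6→ADD
t=19  I5 EX; I6 RO
t=20  I5 WR R7
t=21  I6 EX
t=22  I6 WR R0
t=23  I7→DIV
t=24  I7 RO
t=32  I7 EX
t=33  I7 WR R0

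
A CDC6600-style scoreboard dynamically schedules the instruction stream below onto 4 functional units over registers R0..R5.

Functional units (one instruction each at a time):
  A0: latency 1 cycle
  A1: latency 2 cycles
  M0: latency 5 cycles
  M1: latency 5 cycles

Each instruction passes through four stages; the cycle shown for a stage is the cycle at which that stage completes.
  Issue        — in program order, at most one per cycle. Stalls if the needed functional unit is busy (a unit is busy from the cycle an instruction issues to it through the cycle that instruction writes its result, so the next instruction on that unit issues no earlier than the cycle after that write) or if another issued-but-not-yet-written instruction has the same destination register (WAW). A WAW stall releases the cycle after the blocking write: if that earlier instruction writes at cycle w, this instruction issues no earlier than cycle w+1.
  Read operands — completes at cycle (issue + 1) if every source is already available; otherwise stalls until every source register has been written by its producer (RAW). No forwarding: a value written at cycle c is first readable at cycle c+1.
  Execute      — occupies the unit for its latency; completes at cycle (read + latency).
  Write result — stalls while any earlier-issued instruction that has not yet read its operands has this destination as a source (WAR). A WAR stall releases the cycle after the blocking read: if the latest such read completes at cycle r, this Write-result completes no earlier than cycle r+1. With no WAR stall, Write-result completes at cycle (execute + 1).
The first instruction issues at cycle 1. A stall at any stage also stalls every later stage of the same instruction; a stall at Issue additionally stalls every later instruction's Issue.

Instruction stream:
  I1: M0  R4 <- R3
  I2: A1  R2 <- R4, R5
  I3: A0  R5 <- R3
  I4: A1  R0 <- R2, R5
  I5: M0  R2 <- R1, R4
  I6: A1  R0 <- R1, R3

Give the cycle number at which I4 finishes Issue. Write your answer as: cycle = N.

  I1 | 1 | 2 | 7 | 8
  I2 | 2 | 9 | 11 | 12   RAW R4: wait I1 write@8
  I3 | 3 | 4 | 5 | 10   WAR R5: wait I2 read@9
  I4 | 13 | 14 | 16 | 17   struct: A1 busy until I2 writes@12
  I5 | 14 | 15 | 20 | 21
  I6 | 18 | 19 | 21 | 22   struct: A1 busy until I4 writes@17

cycle = 13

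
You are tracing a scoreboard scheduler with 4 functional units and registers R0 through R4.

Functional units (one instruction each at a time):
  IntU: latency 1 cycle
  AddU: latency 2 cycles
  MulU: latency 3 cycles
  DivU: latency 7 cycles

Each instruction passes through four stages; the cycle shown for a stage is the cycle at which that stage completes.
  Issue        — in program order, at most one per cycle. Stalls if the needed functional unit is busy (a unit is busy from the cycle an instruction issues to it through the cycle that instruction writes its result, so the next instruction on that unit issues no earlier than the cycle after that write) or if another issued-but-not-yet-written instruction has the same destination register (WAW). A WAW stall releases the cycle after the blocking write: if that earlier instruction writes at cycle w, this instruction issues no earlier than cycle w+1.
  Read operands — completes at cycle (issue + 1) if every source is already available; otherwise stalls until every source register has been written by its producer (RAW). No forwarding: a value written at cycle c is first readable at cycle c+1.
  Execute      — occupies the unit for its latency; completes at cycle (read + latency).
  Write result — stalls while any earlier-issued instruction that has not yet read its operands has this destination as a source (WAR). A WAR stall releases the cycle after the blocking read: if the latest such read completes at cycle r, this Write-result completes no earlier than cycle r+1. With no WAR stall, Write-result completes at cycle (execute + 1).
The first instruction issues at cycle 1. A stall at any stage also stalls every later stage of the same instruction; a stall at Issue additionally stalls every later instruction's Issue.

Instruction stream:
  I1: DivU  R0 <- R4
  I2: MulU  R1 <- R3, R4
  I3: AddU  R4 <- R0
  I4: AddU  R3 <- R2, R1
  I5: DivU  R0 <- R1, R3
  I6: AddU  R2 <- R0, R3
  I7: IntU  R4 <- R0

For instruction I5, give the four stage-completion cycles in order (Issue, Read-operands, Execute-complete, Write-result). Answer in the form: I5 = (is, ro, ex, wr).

I5 = (16, 20, 27, 28)

cycle 1: issue I1 (DivU)
cycle 2: I1 read-ops, issue I2 (MulU)
cycle 3: I2 read-ops, issue I3 (AddU)
cycle 6: I2 finished on MulU
cycle 7: I2→R1
cycle 9: I1 finished on DivU
cycle 10: I1→R0
cycle 11: I3 read-ops
cycle 13: I3 finished on AddU
cycle 14: I3→R4
cycle 15: issue I4 (AddU)
cycle 16: I4 read-ops, issue I5 (DivU)
cycle 18: I4 finished on AddU
cycle 19: I4→R3
cycle 20: I5 read-ops, issue I6 (AddU)
cycle 21: issue I7 (IntU)
cycle 27: I5 finished on DivU
cycle 28: I5→R0
cycle 29: I6 read-ops, I7 read-ops
cycle 30: I7 finished on IntU
cycle 31: I6 finished on AddU, I7→R4
cycle 32: I6→R2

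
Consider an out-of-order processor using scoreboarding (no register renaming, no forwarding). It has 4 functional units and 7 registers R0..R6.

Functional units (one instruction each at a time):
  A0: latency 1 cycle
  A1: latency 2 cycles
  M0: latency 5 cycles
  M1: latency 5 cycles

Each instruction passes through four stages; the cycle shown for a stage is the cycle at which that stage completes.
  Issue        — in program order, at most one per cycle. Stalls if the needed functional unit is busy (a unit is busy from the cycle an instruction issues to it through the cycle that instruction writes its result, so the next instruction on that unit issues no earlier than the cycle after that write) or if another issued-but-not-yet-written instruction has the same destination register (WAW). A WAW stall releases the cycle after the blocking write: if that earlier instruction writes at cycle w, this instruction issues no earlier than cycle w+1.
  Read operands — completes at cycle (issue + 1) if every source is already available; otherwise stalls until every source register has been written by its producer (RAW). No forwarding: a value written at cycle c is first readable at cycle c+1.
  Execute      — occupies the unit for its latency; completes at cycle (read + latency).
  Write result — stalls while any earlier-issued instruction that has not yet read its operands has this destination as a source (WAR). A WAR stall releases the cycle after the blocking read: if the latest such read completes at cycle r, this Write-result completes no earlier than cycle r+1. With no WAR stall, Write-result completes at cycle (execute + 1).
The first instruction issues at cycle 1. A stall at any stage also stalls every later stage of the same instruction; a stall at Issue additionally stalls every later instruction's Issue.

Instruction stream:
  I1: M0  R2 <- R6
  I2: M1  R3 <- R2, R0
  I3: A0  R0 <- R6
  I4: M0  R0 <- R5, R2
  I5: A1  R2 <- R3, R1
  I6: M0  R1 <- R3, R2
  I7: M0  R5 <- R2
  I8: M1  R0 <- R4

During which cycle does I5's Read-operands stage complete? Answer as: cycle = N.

cycle = 16

[1] issue I1 (M0)
[2] I1 read-ops; issue I2 (M1)
[3] issue I3 (A0)
[4] I3 read-ops
[5] I3 finished on A0
[7] I1 finished on M0
[8] I1→R2
[9] I2 read-ops
[10] I3→R0
[11] issue I4 (M0)
[12] I4 read-ops; issue I5 (A1)
[14] I2 finished on M1
[15] I2→R3
[16] I5 read-ops
[17] I4 finished on M0
[18] I4→R0; I5 finished on A1
[19] I5→R2; issue I6 (M0)
[20] I6 read-ops
[25] I6 finished on M0
[26] I6→R1
[27] issue I7 (M0)
[28] I7 read-ops; issue I8 (M1)
[29] I8 read-ops
[33] I7 finished on M0
[34] I7→R5; I8 finished on M1
[35] I8→R0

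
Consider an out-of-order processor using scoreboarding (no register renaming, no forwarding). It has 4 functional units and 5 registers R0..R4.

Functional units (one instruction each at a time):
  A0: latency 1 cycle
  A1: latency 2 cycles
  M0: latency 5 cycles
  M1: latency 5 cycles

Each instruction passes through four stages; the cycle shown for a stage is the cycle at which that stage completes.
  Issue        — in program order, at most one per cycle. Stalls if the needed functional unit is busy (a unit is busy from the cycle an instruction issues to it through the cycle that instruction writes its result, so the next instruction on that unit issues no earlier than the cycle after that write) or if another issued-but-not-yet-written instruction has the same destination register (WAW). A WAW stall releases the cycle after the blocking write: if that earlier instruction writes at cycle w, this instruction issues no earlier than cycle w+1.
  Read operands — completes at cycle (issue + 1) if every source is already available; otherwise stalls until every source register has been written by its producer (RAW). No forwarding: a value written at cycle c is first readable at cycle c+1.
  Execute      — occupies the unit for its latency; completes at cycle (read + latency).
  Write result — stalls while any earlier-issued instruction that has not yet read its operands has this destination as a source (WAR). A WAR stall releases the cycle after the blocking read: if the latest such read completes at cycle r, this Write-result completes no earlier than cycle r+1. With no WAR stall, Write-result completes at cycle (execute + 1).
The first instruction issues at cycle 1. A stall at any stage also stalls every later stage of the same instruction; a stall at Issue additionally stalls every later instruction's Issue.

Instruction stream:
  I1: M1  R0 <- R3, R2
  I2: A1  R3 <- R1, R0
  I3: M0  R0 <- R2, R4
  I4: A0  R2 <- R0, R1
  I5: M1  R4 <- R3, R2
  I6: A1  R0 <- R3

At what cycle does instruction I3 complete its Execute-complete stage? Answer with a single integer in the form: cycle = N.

cycle = 15

I1: IS=1 RO=2 EX=7 WR=8
I2: IS=2 RO=9 EX=11 WR=12  [RAW R0: wait I1 write@8]
I3: IS=9 RO=10 EX=15 WR=16  [WAW R0: wait I1 write@8]
I4: IS=10 RO=17 EX=18 WR=19  [RAW R0: wait I3 write@16]
I5: IS=11 RO=20 EX=25 WR=26  [RAW R2: wait I4 write@19]
I6: IS=17 RO=18 EX=20 WR=21  [WAW R0: wait I3 write@16]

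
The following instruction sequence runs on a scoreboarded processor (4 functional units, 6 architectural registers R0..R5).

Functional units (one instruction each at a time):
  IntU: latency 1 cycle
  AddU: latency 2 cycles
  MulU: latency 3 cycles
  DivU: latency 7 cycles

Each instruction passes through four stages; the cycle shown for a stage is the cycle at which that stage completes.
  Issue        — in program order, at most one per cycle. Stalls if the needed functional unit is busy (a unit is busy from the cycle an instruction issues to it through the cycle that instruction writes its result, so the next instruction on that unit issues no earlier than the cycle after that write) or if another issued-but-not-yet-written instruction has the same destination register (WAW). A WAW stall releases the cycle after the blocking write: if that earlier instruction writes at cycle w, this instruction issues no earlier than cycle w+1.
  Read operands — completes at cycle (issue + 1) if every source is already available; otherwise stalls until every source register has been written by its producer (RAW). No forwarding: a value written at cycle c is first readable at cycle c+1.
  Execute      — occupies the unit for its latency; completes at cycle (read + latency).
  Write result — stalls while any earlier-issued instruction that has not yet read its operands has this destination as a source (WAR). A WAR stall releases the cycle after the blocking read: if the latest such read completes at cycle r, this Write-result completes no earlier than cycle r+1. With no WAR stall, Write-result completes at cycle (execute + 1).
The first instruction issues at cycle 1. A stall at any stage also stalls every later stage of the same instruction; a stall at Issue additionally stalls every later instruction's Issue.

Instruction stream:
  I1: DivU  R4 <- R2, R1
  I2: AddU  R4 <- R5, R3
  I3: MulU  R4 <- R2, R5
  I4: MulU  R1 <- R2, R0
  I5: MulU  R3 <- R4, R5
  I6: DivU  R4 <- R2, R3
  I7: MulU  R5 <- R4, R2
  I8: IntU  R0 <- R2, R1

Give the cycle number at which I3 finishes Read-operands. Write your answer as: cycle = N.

cycle = 17

c1: I1 issues→DivU
c2: I1 reads
c9: I1 exec-done
c10: I1 writes R4
c11: I2 issues→AddU
c12: I2 reads
c14: I2 exec-done
c15: I2 writes R4
c16: I3 issues→MulU
c17: I3 reads
c20: I3 exec-done
c21: I3 writes R4
c22: I4 issues→MulU
c23: I4 reads
c26: I4 exec-done
c27: I4 writes R1
c28: I5 issues→MulU
c29: I5 reads, I6 issues→DivU
c32: I5 exec-done
c33: I5 writes R3
c34: I6 reads, I7 issues→MulU
c35: I8 issues→IntU
c36: I8 reads
c37: I8 exec-done
c38: I8 writes R0
c41: I6 exec-done
c42: I6 writes R4
c43: I7 reads
c46: I7 exec-done
c47: I7 writes R5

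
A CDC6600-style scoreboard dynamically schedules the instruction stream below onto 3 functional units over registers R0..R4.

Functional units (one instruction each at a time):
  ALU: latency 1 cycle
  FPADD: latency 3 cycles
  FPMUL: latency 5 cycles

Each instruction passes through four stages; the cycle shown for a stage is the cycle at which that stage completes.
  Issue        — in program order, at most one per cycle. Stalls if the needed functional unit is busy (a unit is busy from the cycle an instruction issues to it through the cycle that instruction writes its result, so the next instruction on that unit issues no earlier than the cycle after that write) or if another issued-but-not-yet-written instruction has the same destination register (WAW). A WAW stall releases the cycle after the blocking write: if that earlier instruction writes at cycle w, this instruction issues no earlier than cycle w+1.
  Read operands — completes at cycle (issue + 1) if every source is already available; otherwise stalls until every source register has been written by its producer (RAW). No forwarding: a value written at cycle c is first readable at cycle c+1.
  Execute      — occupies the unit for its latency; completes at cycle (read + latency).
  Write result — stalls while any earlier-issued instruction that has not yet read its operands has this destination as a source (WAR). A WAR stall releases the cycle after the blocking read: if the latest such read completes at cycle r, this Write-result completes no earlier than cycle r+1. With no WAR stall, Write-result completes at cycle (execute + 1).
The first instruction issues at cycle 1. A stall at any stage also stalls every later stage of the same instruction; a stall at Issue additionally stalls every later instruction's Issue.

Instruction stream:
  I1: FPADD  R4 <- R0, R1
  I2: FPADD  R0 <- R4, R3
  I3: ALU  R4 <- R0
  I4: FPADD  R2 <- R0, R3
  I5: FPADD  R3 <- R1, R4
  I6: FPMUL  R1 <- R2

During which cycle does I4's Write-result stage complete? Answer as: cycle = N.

cycle = 18

I1: IS=1 RO=2 EX=5 WR=6
I2: IS=7 RO=8 EX=11 WR=12  [struct: FPADD busy until I1 writes@6]
I3: IS=8 RO=13 EX=14 WR=15  [RAW R0: wait I2 write@12]
I4: IS=13 RO=14 EX=17 WR=18  [struct: FPADD busy until I2 writes@12]
I5: IS=19 RO=20 EX=23 WR=24  [struct: FPADD busy until I4 writes@18]
I6: IS=20 RO=21 EX=26 WR=27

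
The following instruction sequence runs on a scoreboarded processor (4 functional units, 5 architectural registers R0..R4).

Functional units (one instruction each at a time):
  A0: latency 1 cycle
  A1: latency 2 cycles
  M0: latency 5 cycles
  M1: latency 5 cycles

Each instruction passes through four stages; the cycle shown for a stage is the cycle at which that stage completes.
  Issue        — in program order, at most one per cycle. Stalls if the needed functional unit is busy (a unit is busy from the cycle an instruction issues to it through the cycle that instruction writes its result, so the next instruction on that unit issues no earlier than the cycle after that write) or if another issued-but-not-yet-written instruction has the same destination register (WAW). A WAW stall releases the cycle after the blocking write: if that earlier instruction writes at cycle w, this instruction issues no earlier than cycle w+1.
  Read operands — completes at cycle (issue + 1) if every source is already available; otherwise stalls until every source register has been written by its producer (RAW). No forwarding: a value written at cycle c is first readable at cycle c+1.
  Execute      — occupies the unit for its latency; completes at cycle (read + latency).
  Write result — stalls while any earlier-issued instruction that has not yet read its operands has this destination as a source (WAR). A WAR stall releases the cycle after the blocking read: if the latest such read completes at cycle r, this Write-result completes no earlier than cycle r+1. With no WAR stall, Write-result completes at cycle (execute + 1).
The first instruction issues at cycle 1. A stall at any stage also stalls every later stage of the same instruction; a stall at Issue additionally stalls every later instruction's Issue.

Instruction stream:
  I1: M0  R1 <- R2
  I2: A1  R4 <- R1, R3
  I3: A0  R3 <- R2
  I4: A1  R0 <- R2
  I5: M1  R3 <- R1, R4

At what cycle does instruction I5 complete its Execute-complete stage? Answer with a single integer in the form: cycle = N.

[1] I1→M0
[2] I1 RO, I2→A1
[3] I3→A0
[4] I3 RO
[5] I3 EX
[7] I1 EX
[8] I1 WR R1
[9] I2 RO
[10] I3 WR R3
[11] I2 EX
[12] I2 WR R4
[13] I4→A1
[14] I4 RO, I5→M1
[15] I5 RO
[16] I4 EX
[17] I4 WR R0
[20] I5 EX
[21] I5 WR R3

cycle = 20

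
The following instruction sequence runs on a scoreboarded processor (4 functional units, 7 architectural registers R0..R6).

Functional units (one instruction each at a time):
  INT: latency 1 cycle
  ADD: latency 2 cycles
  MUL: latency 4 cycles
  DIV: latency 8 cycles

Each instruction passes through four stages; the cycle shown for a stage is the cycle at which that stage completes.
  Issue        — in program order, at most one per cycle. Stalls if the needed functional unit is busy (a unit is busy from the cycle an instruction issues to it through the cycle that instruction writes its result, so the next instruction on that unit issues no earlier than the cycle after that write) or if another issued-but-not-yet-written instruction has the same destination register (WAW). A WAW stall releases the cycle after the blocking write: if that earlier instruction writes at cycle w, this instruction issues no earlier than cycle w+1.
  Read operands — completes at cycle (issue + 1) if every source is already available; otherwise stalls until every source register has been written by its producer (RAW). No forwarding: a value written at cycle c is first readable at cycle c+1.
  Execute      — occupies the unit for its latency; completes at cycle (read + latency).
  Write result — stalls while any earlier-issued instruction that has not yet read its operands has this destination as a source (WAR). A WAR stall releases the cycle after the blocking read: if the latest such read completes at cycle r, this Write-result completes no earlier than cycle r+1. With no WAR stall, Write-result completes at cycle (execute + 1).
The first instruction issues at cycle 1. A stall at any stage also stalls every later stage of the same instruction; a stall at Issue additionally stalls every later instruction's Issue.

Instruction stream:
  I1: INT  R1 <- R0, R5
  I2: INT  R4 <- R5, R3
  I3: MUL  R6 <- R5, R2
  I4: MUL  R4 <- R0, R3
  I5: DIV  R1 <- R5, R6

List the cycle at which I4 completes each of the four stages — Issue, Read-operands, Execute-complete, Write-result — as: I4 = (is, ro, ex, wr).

I4 = (13, 14, 18, 19)

c1: issue I1 (INT)
c2: I1 read-ops
c3: I1 finished on INT
c4: I1→R1
c5: issue I2 (INT)
c6: I2 read-ops | issue I3 (MUL)
c7: I2 finished on INT | I3 read-ops
c8: I2→R4
c11: I3 finished on MUL
c12: I3→R6
c13: issue I4 (MUL)
c14: I4 read-ops | issue I5 (DIV)
c15: I5 read-ops
c18: I4 finished on MUL
c19: I4→R4
c23: I5 finished on DIV
c24: I5→R1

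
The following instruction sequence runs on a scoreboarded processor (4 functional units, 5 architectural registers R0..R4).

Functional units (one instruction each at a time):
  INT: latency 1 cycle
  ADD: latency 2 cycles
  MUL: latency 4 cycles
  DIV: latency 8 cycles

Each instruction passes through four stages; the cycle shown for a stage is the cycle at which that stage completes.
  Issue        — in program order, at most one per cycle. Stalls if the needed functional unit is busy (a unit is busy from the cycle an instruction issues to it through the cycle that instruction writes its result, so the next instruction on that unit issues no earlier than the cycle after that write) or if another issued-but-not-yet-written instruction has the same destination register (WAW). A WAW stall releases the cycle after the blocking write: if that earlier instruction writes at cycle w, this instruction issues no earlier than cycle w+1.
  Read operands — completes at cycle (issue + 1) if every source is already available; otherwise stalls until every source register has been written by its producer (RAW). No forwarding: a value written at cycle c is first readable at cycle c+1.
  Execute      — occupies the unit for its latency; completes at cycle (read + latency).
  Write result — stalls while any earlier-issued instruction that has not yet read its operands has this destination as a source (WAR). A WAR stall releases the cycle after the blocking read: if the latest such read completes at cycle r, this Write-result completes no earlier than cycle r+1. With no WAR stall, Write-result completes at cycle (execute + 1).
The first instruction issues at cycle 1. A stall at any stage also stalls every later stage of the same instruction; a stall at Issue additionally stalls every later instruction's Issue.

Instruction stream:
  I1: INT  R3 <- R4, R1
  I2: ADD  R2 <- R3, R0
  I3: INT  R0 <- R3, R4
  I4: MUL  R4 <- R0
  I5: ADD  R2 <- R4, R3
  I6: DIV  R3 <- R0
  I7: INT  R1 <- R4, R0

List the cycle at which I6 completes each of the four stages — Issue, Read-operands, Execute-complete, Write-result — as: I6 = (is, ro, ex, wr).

I6 = (10, 11, 19, 20)

I1  is:1  ro:2  ex:3  wr:4
I2  is:2  ro:5  ex:7  wr:8  — RAW R3: wait I1 write@4
I3  is:5  ro:6  ex:7  wr:8  — struct: INT busy until I1 writes@4
I4  is:6  ro:9  ex:13  wr:14  — RAW R0: wait I3 write@8
I5  is:9  ro:15  ex:17  wr:18  — struct: ADD busy until I2 writes@8, RAW R4: wait I4 write@14
I6  is:10  ro:11  ex:19  wr:20
I7  is:11  ro:15  ex:16  wr:17  — RAW R4: wait I4 write@14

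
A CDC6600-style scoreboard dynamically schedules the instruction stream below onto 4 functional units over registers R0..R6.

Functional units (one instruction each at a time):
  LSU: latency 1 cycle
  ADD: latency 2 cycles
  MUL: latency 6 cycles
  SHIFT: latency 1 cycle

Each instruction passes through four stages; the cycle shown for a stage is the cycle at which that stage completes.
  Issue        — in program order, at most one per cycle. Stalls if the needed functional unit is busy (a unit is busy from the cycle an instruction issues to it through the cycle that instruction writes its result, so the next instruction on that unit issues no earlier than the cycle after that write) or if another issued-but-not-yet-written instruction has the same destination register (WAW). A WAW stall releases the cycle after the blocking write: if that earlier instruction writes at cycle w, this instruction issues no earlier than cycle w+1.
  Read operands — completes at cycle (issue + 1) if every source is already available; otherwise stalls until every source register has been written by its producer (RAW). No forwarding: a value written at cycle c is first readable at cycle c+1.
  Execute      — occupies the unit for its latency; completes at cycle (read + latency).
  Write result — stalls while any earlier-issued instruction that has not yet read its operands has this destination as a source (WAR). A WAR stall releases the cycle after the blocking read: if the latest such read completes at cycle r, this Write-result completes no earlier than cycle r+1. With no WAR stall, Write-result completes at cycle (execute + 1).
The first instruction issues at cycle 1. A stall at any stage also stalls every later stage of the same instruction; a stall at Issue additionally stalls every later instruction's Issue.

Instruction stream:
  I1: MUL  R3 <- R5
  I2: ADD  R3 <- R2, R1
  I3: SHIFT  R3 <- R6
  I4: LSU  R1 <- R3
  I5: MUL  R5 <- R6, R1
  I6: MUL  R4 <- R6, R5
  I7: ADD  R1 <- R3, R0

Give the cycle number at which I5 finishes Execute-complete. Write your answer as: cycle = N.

t=1  I1 issues→MUL
t=2  I1 reads
t=8  I1 exec-done
t=9  I1 writes R3
t=10  I2 issues→ADD
t=11  I2 reads
t=13  I2 exec-done
t=14  I2 writes R3
t=15  I3 issues→SHIFT
t=16  I3 reads · I4 issues→LSU
t=17  I3 exec-done · I5 issues→MUL
t=18  I3 writes R3
t=19  I4 reads
t=20  I4 exec-done
t=21  I4 writes R1
t=22  I5 reads
t=28  I5 exec-done
t=29  I5 writes R5
t=30  I6 issues→MUL
t=31  I6 reads · I7 issues→ADD
t=32  I7 reads
t=34  I7 exec-done
t=35  I7 writes R1
t=37  I6 exec-done
t=38  I6 writes R4

cycle = 28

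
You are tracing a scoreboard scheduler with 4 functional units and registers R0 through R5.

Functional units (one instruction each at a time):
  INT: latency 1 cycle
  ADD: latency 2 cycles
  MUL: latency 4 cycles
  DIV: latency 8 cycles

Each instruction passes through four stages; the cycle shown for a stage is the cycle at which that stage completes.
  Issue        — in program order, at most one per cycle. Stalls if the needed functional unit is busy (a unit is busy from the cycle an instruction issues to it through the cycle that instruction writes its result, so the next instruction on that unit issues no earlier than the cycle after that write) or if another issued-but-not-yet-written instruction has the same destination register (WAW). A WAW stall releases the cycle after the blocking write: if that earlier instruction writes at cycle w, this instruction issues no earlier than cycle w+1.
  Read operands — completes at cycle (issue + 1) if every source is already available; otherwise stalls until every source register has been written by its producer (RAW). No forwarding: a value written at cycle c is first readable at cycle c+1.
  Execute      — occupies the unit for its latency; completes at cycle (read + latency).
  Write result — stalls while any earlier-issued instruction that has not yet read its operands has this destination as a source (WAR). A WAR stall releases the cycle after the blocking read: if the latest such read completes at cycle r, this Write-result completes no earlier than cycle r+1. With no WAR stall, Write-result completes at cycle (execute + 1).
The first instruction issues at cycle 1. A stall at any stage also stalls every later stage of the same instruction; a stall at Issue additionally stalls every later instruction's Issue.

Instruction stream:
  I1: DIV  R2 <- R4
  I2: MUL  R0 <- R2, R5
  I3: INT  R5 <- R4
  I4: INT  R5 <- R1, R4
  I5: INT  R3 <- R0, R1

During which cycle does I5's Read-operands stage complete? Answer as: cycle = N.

I1  is:1  ro:2  ex:10  wr:11
I2  is:2  ro:12  ex:16  wr:17  — RAW R2: wait I1 write@11
I3  is:3  ro:4  ex:5  wr:13  — WAR R5: wait I2 read@12
I4  is:14  ro:15  ex:16  wr:17  — struct: INT busy until I3 writes@13
I5  is:18  ro:19  ex:20  wr:21  — struct: INT busy until I4 writes@17

cycle = 19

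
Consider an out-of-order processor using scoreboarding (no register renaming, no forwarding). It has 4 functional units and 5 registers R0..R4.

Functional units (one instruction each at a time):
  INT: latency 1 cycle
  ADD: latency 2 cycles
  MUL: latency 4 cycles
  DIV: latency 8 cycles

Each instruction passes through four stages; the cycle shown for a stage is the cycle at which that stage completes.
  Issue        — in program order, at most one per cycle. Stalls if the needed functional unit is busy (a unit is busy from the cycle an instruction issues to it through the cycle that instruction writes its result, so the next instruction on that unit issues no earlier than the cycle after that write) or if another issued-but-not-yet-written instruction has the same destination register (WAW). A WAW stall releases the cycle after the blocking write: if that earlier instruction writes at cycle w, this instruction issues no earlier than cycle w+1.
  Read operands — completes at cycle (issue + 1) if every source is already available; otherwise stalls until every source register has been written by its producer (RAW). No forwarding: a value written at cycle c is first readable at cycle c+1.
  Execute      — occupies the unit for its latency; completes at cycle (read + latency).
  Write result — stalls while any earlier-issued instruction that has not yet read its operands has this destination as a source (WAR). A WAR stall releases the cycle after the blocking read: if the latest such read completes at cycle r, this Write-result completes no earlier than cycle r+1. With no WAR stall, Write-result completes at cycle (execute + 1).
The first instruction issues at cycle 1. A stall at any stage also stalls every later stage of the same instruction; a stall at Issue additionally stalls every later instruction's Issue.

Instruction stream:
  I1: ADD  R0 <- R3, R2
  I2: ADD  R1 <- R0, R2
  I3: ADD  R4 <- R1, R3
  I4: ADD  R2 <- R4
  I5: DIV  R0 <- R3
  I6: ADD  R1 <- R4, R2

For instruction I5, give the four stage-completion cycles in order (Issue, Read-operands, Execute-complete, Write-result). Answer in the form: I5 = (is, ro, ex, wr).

I5 = (17, 18, 26, 27)

[1] I1 issues→ADD
[2] I1 reads
[4] I1 exec-done
[5] I1 writes R0
[6] I2 issues→ADD
[7] I2 reads
[9] I2 exec-done
[10] I2 writes R1
[11] I3 issues→ADD
[12] I3 reads
[14] I3 exec-done
[15] I3 writes R4
[16] I4 issues→ADD
[17] I4 reads | I5 issues→DIV
[18] I5 reads
[19] I4 exec-done
[20] I4 writes R2
[21] I6 issues→ADD
[22] I6 reads
[24] I6 exec-done
[25] I6 writes R1
[26] I5 exec-done
[27] I5 writes R0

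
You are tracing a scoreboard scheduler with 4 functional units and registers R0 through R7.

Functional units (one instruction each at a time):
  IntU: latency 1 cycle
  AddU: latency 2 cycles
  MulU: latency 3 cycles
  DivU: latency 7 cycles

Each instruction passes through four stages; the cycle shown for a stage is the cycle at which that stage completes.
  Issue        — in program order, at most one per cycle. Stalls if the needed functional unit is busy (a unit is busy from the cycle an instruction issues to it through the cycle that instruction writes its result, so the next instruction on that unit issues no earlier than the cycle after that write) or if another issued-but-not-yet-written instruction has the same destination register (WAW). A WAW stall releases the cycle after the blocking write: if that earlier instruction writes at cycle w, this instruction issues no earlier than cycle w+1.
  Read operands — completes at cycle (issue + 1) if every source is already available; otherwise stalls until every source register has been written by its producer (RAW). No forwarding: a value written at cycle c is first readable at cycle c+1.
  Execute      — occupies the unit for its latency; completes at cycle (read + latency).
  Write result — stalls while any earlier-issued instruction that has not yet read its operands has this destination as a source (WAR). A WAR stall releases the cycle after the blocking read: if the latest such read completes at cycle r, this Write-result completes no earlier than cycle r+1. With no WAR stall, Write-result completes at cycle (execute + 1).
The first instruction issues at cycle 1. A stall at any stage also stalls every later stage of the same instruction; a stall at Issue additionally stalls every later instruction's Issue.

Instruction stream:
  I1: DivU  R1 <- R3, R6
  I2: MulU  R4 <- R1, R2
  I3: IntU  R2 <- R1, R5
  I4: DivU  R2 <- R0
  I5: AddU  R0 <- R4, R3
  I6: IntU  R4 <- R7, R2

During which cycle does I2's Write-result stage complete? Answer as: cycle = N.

cycle = 15

1) issue 1, read 2, done 9, write 10
2) issue 2, read 11, done 14, write 15  <RAW R1: wait I1 write@10>
3) issue 3, read 11, done 12, write 13  <RAW R1: wait I1 write@10>
4) issue 14, read 15, done 22, write 23  <WAW R2: wait I3 write@13>
5) issue 15, read 16, done 18, write 19
6) issue 16, read 24, done 25, write 26  <RAW R2: wait I4 write@23>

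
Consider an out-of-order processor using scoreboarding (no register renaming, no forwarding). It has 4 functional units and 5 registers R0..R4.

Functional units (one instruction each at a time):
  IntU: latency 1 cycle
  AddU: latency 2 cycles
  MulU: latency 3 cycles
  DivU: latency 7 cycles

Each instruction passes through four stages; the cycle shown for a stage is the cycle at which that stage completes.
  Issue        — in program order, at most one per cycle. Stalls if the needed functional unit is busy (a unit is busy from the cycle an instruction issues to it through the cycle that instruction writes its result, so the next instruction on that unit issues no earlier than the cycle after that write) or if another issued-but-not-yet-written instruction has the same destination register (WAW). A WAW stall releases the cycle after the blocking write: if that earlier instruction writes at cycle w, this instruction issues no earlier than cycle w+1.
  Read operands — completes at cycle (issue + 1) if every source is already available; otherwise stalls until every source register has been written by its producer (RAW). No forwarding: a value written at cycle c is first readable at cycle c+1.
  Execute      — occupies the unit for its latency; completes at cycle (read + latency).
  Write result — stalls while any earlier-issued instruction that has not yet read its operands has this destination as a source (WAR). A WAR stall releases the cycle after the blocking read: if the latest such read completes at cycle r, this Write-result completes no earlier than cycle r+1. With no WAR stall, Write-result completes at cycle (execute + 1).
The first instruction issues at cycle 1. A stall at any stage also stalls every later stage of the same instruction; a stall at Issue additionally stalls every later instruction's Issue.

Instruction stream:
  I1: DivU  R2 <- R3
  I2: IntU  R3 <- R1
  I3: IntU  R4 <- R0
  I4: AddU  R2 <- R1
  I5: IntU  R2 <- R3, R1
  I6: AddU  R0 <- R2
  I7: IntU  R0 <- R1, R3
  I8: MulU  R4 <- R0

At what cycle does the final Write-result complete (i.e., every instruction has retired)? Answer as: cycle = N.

c1: I1 dispatched to DivU
c2: I1 operands ready · I2 dispatched to IntU
c3: I2 operands ready
c4: I2 complete
c5: R3←I2
c6: I3 dispatched to IntU
c7: I3 operands ready
c8: I3 complete
c9: I1 complete · R4←I3
c10: R2←I1
c11: I4 dispatched to AddU
c12: I4 operands ready
c14: I4 complete
c15: R2←I4
c16: I5 dispatched to IntU
c17: I5 operands ready · I6 dispatched to AddU
c18: I5 complete
c19: R2←I5
c20: I6 operands ready
c22: I6 complete
c23: R0←I6
c24: I7 dispatched to IntU
c25: I7 operands ready · I8 dispatched to MulU
c26: I7 complete
c27: R0←I7
c28: I8 operands ready
c31: I8 complete
c32: R4←I8

cycle = 32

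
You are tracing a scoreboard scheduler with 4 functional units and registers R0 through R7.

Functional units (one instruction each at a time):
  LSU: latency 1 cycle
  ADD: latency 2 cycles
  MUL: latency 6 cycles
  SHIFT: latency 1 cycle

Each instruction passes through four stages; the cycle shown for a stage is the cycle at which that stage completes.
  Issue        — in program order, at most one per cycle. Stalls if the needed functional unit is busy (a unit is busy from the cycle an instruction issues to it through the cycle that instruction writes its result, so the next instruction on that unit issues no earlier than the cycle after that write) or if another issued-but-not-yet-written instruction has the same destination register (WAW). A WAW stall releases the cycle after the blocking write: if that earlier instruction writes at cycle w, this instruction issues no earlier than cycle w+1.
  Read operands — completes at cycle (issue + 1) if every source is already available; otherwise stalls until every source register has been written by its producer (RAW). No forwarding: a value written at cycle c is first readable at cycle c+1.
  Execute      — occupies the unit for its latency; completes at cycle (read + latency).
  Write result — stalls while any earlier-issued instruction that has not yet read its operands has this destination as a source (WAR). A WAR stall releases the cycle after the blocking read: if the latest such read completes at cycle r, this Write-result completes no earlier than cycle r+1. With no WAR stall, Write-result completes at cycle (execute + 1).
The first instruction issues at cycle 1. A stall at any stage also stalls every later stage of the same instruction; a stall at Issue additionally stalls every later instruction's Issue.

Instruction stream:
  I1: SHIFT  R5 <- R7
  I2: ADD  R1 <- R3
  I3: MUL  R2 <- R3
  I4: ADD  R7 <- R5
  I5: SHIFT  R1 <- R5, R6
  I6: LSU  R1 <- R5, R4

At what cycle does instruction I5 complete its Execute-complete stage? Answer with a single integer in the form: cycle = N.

cycle = 10

I1: IS=1 RO=2 EX=3 WR=4
I2: IS=2 RO=3 EX=5 WR=6
I3: IS=3 RO=4 EX=10 WR=11
I4: IS=7 RO=8 EX=10 WR=11  [struct: ADD busy until I2 writes@6]
I5: IS=8 RO=9 EX=10 WR=11
I6: IS=12 RO=13 EX=14 WR=15  [WAW R1: wait I5 write@11]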